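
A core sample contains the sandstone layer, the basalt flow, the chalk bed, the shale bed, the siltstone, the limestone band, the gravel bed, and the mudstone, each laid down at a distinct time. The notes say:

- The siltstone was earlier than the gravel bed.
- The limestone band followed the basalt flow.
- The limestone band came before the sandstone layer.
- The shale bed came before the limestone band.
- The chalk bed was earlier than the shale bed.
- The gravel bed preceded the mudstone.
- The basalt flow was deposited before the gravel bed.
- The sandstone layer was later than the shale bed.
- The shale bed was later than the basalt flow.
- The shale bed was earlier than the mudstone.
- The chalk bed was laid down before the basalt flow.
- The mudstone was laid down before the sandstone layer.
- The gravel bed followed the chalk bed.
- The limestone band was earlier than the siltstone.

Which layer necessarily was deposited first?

The chalk bed has a chain of constraints placing it before every other layer, so the chalk bed must be first.

the chalk bed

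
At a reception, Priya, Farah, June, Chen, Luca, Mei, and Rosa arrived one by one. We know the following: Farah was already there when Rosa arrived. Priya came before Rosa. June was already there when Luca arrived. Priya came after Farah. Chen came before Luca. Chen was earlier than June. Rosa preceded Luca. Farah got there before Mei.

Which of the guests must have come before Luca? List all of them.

Directly stated before Luca: Chen, June, and Rosa.
Farah reaches Luca via Farah → Rosa → Luca.
Priya reaches Luca via Priya → Rosa → Luca.

Chen, Farah, June, Priya, Rosa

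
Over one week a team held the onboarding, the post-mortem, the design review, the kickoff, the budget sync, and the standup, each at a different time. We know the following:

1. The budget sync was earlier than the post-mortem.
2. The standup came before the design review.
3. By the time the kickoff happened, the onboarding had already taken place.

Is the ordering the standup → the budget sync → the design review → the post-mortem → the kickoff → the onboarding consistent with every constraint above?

no

The constraints require the onboarding before the kickoff, but in the proposed sequence the kickoff appears ahead of the onboarding. That one violation is enough.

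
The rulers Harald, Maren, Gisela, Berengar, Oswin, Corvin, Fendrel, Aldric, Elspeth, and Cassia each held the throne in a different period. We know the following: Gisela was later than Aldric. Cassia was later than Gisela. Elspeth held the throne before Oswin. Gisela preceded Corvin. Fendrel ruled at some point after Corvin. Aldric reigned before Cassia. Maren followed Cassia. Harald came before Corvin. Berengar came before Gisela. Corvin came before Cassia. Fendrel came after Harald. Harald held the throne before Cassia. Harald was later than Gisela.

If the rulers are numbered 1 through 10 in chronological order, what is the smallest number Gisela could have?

Aldric and Berengar must both come before Gisela — 2 forced predecessors.
Nothing else is forced ahead of Gisela, so their earliest slot is position 2 + 1 = 3.

3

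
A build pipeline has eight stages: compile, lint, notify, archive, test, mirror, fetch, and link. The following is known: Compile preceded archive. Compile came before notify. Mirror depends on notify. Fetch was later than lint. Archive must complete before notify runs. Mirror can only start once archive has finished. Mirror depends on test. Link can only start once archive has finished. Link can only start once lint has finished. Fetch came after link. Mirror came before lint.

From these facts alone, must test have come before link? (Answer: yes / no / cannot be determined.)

Chain the constraints: test → mirror → lint → link. Each link is directly stated, so test comes before link.

yes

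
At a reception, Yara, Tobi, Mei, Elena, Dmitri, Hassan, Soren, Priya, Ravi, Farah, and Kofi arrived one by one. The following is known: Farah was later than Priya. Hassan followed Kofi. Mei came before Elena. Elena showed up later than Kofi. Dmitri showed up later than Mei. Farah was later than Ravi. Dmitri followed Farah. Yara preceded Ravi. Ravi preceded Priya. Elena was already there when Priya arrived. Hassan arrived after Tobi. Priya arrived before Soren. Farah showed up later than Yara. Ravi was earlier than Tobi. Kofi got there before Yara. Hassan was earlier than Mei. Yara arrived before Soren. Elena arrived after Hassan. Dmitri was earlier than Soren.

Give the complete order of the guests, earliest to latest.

Kofi, Yara, Ravi, Tobi, Hassan, Mei, Elena, Priya, Farah, Dmitri, Soren

The constraints fix every adjacent pair, so only one ordering works:
Kofi → Yara → Ravi → Tobi → Hassan → Mei → Elena → Priya → Farah → Dmitri → Soren.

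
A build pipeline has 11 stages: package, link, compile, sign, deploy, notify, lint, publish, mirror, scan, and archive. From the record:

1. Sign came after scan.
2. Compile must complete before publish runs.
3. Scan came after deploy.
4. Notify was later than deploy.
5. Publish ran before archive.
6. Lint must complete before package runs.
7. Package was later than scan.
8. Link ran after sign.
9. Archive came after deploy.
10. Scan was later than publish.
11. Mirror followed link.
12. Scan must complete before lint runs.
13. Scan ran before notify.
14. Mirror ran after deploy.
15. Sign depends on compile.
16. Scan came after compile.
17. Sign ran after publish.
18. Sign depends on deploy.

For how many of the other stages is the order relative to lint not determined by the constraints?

Forced before lint: compile, deploy, publish, and scan; forced after lint: package.
That leaves archive, link, mirror, notify, and sign with no forced order relative to lint — 5.

5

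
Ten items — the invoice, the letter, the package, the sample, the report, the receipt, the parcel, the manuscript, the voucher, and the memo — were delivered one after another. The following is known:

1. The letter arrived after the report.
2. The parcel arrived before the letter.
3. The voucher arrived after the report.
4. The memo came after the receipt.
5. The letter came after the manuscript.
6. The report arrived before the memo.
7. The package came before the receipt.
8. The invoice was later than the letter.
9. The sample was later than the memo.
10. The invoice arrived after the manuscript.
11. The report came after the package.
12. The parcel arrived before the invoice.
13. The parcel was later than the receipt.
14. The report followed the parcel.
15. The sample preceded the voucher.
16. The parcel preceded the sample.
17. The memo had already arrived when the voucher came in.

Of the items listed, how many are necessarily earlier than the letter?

5

Directly stated before the letter: the manuscript, the parcel, and the report.
The package reaches the letter via the package → the report → the letter.
The receipt reaches the letter via the receipt → the parcel → the letter.
No chain forces the invoice (or any of the others) ahead of the letter.
That's the manuscript, the package, the parcel, the receipt, and the report — 5 in all.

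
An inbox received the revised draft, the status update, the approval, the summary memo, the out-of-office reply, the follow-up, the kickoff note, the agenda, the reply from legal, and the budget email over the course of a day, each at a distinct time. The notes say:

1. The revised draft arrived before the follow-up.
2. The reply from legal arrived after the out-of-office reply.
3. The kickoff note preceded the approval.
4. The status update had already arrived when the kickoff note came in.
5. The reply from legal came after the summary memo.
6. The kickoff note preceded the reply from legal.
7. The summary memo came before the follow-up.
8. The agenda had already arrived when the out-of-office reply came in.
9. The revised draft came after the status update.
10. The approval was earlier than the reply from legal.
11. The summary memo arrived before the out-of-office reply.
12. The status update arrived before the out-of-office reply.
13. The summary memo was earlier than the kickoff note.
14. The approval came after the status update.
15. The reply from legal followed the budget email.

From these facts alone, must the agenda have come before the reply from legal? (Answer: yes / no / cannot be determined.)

Chain the constraints: the agenda → the out-of-office reply → the reply from legal. Each link is directly stated, so the agenda comes before the reply from legal.

yes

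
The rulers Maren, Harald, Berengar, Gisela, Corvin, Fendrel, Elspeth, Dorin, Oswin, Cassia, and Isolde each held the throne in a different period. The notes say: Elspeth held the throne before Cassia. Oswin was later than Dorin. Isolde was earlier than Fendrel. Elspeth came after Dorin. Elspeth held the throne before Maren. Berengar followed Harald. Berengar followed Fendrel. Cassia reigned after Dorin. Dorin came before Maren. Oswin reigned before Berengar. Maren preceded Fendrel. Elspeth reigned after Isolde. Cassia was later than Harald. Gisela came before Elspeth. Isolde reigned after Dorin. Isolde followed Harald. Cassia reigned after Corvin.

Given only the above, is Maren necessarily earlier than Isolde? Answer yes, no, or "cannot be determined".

no

Tracing the constraints gives Isolde → Elspeth → Maren, so Isolde must come before Maren.
That means Maren cannot be before Isolde.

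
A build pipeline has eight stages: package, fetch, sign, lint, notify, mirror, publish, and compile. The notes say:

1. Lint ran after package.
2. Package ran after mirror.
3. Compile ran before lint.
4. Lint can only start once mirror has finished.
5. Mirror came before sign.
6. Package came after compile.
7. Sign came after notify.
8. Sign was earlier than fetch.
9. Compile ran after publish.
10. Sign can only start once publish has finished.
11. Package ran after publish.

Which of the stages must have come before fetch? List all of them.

Directly stated before fetch: sign.
Mirror reaches fetch via mirror → sign → fetch.
Notify reaches fetch via notify → sign → fetch.
Publish reaches fetch via publish → sign → fetch.

mirror, notify, publish, sign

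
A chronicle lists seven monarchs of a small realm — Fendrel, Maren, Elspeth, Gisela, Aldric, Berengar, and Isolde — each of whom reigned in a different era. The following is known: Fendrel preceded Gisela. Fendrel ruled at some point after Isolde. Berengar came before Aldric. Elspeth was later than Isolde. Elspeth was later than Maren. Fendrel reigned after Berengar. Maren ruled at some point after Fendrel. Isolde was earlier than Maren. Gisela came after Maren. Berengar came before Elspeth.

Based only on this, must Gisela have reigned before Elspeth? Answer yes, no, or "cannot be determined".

cannot be determined

No chain of stated constraints runs from Gisela to Elspeth, and none runs from Elspeth to Gisela either.
So the relative order of Gisela and Elspeth is not fixed by the given facts.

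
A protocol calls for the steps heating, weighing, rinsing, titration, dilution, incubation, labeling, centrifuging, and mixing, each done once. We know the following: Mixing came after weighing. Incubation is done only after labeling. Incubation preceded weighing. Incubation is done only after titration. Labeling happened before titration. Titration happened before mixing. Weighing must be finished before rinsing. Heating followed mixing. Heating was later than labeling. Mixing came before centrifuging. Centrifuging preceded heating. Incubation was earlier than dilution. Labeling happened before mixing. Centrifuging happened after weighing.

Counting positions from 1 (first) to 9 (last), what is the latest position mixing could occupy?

7

Mixing must come before centrifuging and heating — 2 steps forced after it.
Everything else can be placed before mixing in some valid order, so mixing can sit as late as position 9 − 2 = 7.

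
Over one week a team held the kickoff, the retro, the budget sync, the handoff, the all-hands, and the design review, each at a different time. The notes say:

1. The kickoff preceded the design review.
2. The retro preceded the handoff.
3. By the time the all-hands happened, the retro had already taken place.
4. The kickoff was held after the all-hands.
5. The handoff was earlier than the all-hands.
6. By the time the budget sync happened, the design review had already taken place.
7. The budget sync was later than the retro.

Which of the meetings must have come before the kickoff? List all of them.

Directly stated before the kickoff: the all-hands.
The handoff reaches the kickoff via the handoff → the all-hands → the kickoff.
The retro reaches the kickoff via the retro → the all-hands → the kickoff.

the all-hands, the handoff, the retro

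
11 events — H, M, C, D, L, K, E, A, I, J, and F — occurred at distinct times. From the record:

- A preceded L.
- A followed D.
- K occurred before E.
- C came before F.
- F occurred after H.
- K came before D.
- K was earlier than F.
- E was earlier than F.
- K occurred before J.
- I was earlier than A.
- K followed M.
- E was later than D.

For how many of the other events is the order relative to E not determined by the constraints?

6

Forced before E: D, K, and M; forced after E: F.
That leaves A, C, H, I, J, and L with no forced order relative to E — 6.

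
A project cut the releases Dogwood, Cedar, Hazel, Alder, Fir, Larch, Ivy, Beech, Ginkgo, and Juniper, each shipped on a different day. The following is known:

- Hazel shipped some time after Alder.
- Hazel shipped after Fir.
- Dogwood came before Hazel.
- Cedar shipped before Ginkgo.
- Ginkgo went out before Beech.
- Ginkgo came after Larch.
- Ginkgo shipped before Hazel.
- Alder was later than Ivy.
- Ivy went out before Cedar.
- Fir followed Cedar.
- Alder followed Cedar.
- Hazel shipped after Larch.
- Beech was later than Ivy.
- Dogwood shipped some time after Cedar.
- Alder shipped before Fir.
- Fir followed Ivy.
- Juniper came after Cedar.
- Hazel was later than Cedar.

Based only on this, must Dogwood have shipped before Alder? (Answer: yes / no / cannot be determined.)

cannot be determined

No chain of stated constraints runs from Dogwood to Alder, and none runs from Alder to Dogwood either.
So the relative order of Dogwood and Alder is not fixed by the given facts.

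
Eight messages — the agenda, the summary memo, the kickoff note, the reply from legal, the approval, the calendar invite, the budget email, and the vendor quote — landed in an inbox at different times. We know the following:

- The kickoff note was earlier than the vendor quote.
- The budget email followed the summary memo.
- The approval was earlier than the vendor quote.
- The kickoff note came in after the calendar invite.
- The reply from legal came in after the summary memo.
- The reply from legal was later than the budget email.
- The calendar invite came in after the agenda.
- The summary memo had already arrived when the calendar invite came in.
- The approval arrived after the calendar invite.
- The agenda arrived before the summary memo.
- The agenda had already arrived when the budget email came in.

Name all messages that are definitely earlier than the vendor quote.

the agenda, the approval, the calendar invite, the kickoff note, the summary memo

Directly stated before the vendor quote: the approval and the kickoff note.
The agenda reaches the vendor quote via the agenda → the calendar invite → the approval → the vendor quote.
The calendar invite reaches the vendor quote via the calendar invite → the approval → the vendor quote.
The summary memo reaches the vendor quote via the summary memo → the calendar invite → the approval → the vendor quote.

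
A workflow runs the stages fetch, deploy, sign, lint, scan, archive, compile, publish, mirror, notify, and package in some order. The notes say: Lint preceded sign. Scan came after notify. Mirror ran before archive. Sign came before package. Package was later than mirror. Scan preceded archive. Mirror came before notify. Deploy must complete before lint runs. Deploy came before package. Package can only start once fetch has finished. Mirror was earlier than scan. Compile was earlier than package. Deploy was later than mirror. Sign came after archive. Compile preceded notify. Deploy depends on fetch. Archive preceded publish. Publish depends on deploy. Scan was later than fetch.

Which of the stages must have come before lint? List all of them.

Directly stated before lint: deploy.
Fetch reaches lint via fetch → deploy → lint.
Mirror reaches lint via mirror → deploy → lint.

deploy, fetch, mirror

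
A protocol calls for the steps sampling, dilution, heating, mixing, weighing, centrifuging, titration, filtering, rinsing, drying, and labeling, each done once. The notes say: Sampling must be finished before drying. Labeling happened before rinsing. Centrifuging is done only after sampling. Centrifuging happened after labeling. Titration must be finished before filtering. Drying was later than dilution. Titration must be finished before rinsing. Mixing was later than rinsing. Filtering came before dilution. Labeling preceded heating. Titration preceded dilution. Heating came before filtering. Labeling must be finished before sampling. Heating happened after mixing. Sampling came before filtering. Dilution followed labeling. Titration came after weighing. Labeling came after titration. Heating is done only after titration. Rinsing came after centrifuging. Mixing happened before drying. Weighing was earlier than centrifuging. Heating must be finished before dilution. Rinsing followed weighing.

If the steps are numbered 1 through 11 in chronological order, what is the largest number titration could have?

Titration must come before centrifuging, dilution, drying, filtering, heating, labeling, mixing, rinsing, and sampling — 9 steps forced after it.
Everything else can be placed before titration in some valid order, so titration can sit as late as position 11 − 9 = 2.

2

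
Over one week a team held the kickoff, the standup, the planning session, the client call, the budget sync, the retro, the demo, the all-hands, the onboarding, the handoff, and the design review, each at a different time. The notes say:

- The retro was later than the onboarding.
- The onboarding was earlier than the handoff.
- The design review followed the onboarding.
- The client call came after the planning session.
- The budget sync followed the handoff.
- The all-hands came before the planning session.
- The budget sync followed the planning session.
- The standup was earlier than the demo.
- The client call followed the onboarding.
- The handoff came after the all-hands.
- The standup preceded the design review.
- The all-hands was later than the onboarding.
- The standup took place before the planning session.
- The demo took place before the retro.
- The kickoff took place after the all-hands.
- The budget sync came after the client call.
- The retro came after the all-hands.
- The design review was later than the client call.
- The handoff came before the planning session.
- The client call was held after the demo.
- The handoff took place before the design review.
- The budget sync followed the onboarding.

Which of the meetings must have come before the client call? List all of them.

the all-hands, the demo, the handoff, the onboarding, the planning session, the standup

Directly stated before the client call: the demo, the onboarding, and the planning session.
The all-hands reaches the client call via the all-hands → the planning session → the client call.
The handoff reaches the client call via the handoff → the planning session → the client call.
The standup reaches the client call via the standup → the planning session → the client call.
No chain forces the design review (or any of the others) ahead of the client call.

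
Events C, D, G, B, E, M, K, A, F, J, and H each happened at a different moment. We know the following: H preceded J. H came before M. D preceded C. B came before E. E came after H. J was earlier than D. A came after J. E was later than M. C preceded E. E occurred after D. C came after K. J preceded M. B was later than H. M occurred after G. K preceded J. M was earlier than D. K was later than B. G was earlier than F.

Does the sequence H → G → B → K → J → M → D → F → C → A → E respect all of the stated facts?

Check each stated constraint against the proposed order — e.g. B is ahead of E; H is ahead of E. Every pair is in the required order; nothing is violated.

yes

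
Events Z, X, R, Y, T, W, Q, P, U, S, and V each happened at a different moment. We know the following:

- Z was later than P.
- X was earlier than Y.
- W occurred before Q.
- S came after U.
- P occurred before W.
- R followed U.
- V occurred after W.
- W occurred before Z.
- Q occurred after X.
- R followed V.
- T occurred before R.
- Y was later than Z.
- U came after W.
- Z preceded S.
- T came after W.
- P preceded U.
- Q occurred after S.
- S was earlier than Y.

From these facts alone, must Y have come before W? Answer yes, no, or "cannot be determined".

no

Tracing the constraints gives W → Z → Y, so W must come before Y.
That means Y cannot be before W.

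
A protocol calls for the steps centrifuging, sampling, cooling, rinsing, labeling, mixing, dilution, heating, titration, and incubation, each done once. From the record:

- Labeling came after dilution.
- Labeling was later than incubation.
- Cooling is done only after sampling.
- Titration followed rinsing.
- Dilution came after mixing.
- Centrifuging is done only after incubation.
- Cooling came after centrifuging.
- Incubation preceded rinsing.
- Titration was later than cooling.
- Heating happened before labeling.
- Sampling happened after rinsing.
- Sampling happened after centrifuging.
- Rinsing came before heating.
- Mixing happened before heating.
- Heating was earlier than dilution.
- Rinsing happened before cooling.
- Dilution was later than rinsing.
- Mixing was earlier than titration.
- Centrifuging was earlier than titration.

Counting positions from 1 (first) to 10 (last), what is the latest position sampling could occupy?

Sampling must come before cooling and titration — 2 steps forced after it.
Everything else can be placed before sampling in some valid order, so sampling can sit as late as position 10 − 2 = 8.

8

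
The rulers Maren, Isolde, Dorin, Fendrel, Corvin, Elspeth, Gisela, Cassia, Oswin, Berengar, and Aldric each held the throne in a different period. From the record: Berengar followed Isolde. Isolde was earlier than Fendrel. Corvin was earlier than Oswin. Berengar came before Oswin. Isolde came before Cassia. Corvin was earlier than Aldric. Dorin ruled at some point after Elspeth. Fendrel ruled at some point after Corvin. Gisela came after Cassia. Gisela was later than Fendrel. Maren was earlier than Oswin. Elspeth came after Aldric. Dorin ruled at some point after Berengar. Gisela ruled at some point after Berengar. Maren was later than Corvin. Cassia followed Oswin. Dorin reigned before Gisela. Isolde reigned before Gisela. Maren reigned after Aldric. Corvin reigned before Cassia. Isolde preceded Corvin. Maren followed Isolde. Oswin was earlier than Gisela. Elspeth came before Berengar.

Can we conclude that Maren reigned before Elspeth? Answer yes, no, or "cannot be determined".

cannot be determined

No chain of stated constraints runs from Maren to Elspeth, and none runs from Elspeth to Maren either.
So the relative order of Maren and Elspeth is not fixed by the given facts.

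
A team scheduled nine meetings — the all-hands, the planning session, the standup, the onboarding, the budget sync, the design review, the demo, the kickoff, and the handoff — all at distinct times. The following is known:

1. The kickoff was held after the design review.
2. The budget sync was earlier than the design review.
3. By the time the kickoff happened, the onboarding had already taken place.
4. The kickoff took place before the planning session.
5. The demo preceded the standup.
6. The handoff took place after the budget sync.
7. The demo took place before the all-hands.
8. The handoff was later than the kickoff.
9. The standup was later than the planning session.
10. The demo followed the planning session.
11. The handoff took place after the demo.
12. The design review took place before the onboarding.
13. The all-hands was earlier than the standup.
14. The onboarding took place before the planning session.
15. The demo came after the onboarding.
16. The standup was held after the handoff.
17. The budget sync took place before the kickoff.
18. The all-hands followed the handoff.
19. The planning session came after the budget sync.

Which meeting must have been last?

the standup

Every other meeting has a chain of constraints placing it before the standup, so the standup is last.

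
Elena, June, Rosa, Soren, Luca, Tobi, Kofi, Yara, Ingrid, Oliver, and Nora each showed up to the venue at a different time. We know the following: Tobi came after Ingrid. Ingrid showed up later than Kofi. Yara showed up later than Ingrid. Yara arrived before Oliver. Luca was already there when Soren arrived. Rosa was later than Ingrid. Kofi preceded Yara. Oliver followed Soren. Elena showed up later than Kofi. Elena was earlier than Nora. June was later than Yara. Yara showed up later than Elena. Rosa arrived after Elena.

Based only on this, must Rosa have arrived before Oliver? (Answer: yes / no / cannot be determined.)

No chain of stated constraints runs from Rosa to Oliver, and none runs from Oliver to Rosa either.
So the relative order of Rosa and Oliver is not fixed by the given facts.

cannot be determined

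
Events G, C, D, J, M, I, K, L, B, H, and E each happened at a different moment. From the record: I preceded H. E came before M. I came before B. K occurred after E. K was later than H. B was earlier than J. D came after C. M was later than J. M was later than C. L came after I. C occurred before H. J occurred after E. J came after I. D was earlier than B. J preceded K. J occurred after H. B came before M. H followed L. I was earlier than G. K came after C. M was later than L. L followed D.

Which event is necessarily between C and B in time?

D

Tracing the constraints gives C → D → B, so D sits after C and before B.
No other event is forced both after C and before B.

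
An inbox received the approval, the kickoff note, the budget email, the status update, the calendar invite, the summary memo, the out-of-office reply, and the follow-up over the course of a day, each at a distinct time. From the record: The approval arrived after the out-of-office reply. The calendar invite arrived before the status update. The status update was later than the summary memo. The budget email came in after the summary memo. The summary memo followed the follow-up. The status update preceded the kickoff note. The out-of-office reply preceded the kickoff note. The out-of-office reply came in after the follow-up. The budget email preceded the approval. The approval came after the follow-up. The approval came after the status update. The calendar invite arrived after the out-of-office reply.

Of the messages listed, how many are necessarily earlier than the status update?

4

Directly stated before the status update: the calendar invite and the summary memo.
The follow-up reaches the status update via the follow-up → the summary memo → the status update.
The out-of-office reply reaches the status update via the out-of-office reply → the calendar invite → the status update.
No chain forces the approval (or any of the others) ahead of the status update.
That's the calendar invite, the follow-up, the out-of-office reply, and the summary memo — 4 in all.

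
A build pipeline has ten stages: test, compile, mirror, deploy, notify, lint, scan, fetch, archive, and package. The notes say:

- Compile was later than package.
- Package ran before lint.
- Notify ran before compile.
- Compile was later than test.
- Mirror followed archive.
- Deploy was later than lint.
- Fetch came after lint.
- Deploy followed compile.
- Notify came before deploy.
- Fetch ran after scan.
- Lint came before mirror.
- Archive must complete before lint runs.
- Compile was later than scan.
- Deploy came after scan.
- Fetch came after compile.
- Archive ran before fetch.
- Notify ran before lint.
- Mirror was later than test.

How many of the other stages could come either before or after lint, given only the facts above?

Forced before lint: archive, notify, and package; forced after lint: deploy, fetch, and mirror.
That leaves compile, scan, and test with no forced order relative to lint — 3.

3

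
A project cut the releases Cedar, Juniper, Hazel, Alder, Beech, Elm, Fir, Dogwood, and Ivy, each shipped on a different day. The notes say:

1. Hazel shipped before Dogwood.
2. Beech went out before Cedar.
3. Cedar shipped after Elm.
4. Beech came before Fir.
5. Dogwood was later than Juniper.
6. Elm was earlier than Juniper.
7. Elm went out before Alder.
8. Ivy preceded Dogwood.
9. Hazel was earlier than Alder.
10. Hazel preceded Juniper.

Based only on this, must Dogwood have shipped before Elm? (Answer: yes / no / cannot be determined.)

no

Tracing the constraints gives Elm → Juniper → Dogwood, so Elm must come before Dogwood.
That means Dogwood cannot be before Elm.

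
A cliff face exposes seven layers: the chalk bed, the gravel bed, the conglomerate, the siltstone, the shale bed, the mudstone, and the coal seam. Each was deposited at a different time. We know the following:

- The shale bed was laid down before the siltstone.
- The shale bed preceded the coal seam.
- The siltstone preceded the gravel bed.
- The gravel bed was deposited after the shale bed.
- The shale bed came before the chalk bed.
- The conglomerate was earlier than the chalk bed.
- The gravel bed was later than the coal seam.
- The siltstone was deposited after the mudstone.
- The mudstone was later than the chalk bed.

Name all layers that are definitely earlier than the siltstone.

the chalk bed, the conglomerate, the mudstone, the shale bed

Directly stated before the siltstone: the mudstone and the shale bed.
The chalk bed reaches the siltstone via the chalk bed → the mudstone → the siltstone.
The conglomerate reaches the siltstone via the conglomerate → the chalk bed → the mudstone → the siltstone.
No chain forces the coal seam (or any of the others) ahead of the siltstone.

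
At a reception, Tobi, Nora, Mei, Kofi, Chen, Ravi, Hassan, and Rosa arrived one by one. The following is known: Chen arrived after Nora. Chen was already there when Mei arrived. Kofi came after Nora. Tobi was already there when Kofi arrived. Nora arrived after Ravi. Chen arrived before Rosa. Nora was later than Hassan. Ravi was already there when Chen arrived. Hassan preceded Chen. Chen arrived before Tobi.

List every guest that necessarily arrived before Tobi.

Directly stated before Tobi: Chen.
Hassan reaches Tobi via Hassan → Chen → Tobi.
Nora reaches Tobi via Nora → Chen → Tobi.
Ravi reaches Tobi via Ravi → Chen → Tobi.

Chen, Hassan, Nora, Ravi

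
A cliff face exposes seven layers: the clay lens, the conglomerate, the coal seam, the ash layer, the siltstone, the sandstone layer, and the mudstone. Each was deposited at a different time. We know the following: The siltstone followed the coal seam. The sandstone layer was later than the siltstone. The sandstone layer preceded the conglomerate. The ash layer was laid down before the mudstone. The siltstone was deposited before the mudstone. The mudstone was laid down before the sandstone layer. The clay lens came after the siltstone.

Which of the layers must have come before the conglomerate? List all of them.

Directly stated before the conglomerate: the sandstone layer.
The ash layer reaches the conglomerate via the ash layer → the mudstone → the sandstone layer → the conglomerate.
The coal seam reaches the conglomerate via the coal seam → the siltstone → the sandstone layer → the conglomerate.
The mudstone reaches the conglomerate via the mudstone → the sandstone layer → the conglomerate.
Likewise the siltstone reaches the conglomerate by chaining the stated constraints.

the ash layer, the coal seam, the mudstone, the sandstone layer, the siltstone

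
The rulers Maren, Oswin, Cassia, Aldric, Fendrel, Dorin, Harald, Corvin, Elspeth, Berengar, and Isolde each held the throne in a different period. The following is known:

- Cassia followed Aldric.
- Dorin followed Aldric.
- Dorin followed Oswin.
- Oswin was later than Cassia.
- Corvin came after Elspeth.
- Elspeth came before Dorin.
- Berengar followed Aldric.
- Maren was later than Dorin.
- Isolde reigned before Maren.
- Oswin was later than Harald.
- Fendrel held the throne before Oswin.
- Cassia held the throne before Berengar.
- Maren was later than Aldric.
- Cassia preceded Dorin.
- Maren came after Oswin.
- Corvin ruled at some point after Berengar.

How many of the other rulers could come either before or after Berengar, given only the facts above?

7

Forced before Berengar: Aldric and Cassia; forced after Berengar: Corvin.
That leaves Dorin, Elspeth, Fendrel, Harald, Isolde, Maren, and Oswin with no forced order relative to Berengar — 7.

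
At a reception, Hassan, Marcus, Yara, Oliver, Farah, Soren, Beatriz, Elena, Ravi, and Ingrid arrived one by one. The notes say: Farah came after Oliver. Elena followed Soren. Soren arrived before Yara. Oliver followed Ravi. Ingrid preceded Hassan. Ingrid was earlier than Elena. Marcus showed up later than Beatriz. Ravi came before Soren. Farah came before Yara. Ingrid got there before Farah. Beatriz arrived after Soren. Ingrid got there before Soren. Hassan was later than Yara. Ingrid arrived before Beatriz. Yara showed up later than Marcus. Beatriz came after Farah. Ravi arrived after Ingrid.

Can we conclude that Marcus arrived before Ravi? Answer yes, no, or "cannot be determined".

no

Tracing the constraints gives Ravi → Soren → Beatriz → Marcus, so Ravi must come before Marcus.
That means Marcus cannot be before Ravi.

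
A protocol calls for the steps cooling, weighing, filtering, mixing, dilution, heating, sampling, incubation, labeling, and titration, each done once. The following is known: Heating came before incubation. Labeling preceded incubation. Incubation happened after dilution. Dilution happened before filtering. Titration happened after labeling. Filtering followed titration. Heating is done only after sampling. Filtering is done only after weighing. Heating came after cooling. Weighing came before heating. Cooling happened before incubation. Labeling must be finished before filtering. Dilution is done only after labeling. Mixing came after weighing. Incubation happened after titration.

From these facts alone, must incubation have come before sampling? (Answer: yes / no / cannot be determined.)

no

Tracing the constraints gives sampling → heating → incubation, so sampling must come before incubation.
That means incubation cannot be before sampling.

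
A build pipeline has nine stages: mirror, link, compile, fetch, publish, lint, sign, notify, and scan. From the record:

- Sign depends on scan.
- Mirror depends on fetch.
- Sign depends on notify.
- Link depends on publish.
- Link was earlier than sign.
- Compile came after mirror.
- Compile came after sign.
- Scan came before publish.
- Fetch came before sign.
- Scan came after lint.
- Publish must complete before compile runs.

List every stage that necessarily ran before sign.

fetch, link, lint, notify, publish, scan

Directly stated before sign: fetch, link, notify, and scan.
Lint reaches sign via lint → scan → sign.
Publish reaches sign via publish → link → sign.
No chain forces mirror (or any of the others) ahead of sign.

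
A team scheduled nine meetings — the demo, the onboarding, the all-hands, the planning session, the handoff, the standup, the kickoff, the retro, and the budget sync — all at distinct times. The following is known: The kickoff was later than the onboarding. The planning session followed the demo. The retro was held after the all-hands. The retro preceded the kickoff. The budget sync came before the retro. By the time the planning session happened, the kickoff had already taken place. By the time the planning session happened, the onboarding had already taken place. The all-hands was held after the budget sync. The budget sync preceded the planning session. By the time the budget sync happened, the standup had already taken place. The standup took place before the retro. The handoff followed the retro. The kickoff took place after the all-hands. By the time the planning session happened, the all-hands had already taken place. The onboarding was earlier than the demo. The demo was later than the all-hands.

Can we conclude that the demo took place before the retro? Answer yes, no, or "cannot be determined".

cannot be determined

No chain of stated constraints runs from the demo to the retro, and none runs from the retro to the demo either.
So the relative order of the demo and the retro is not fixed by the given facts.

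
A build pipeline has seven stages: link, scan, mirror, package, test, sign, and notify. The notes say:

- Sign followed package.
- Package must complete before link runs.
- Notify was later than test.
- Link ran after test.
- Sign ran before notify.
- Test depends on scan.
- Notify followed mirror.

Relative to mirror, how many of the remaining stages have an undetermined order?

5

Forced after mirror: notify.
That leaves link, package, scan, sign, and test with no forced order relative to mirror — 5.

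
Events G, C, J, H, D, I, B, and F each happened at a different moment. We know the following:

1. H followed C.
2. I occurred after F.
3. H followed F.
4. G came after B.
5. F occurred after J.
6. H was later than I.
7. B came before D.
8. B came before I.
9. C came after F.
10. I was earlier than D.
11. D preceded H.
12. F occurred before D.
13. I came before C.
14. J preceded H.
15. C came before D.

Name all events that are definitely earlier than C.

Directly stated before C: F and I.
B reaches C via B → I → C.
J reaches C via J → F → C.

B, F, I, J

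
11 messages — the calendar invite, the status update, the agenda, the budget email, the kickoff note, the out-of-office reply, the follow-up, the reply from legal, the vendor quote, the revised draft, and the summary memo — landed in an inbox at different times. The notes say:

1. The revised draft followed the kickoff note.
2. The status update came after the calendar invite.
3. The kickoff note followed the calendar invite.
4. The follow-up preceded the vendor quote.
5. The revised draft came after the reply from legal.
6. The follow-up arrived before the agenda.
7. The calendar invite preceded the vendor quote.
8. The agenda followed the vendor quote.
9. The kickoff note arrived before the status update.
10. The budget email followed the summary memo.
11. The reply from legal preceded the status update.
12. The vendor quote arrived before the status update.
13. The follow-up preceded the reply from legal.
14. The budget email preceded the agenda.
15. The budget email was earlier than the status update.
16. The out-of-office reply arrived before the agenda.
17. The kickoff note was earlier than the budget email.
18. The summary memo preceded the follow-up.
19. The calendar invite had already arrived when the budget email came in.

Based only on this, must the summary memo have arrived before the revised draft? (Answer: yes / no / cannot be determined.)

Chain the constraints: the summary memo → the follow-up → the reply from legal → the revised draft. Each link is directly stated, so the summary memo comes before the revised draft.

yes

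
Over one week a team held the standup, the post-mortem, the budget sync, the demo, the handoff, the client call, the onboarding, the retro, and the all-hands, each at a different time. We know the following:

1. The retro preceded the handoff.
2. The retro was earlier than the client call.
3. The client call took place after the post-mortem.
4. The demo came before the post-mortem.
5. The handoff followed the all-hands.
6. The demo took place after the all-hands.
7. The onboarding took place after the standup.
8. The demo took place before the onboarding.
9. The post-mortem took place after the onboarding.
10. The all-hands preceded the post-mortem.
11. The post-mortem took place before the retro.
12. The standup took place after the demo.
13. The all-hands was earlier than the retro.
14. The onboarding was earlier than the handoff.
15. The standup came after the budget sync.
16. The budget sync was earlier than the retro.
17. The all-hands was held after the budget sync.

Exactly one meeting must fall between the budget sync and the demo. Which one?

Tracing the constraints gives the budget sync → the all-hands → the demo, so the all-hands sits after the budget sync and before the demo.
No other meeting is forced both after the budget sync and before the demo.

the all-hands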